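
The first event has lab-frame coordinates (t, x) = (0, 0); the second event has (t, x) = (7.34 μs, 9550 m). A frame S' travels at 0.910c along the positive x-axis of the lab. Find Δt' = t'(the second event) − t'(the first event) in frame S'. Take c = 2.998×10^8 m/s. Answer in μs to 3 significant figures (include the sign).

γ = 1/√(1 − 0.910²) = 2.4119
Δt' = γ(Δt − vΔx/c²) = 2.4119 × (7.34 μs − 0.910×9550 m / (2.998×10^8 m/s))
= 2.4119 × (-21.648 μs) = -52.2 μs

Δt' ≈ -52.2 μs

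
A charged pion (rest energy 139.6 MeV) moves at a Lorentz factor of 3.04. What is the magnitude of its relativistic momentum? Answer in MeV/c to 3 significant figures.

p ≈ 401 MeV/c

β = √(1 − 1/γ²) = √(1 − 1/3.04²) = 0.94435
p = γβm₀c = 3.04 × 0.94435 × 139.6 MeV/c = 401 MeV/c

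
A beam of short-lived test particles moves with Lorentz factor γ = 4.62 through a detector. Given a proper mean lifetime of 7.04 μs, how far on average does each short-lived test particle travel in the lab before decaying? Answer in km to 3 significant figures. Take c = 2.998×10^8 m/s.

β = √(1 − 1/γ²) = √(1 − 1/4.62²) = 0.97629
Dilated lifetime: Δt = γτ₀ = 4.62 × 7.04 μs = 32.525 μs
d = vΔt = 0.97629c × 32.525 μs = 2.9269×10^8 m/s × 3.2525×10^-5 s = 9.52 km

d ≈ 9.52 km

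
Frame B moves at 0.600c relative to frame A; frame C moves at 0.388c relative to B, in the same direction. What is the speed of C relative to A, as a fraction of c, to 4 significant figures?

u ≈ 0.8014c

Compose boost 2: (0.388 + 0.600)/(1 + 0.388×0.600) = 0.9880/1.23280 = 0.8014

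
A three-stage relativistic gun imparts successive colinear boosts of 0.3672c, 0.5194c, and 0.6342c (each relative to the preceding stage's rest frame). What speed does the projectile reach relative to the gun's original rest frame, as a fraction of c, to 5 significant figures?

u ≈ 0.93654c

Compose boost 2: (0.5194 + 0.3672)/(1 + 0.5194×0.3672) = 0.88660/1.190724 = 0.7445892
Compose boost 3: (0.6342 + 0.7445892)/(1 + 0.6342×0.7445892) = 1.378789/1.472218 = 0.93654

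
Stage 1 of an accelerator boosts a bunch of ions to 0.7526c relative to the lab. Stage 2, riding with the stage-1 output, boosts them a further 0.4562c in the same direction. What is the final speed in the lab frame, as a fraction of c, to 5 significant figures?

Compose boost 2: (0.4562 + 0.7526)/(1 + 0.4562×0.7526) = 1.2088/1.343336 = 0.89985

u ≈ 0.89985c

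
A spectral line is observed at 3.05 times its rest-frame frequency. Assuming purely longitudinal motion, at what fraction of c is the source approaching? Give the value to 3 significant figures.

f_obs/f_src = √((1+β)/(1−β)) = 3.05  ⇒  (1+β)/(1−β) = 9.3025
β = |1 − D²|/(1 + D²) = |1 − 9.3025|/(1 + 9.3025) = 0.806

β ≈ 0.806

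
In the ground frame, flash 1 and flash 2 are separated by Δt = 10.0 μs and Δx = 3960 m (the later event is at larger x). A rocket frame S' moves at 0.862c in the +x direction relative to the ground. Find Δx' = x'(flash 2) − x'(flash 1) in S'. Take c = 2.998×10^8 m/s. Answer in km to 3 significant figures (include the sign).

γ = 1/√(1 − 0.862²) = 1.9727
Δx' = γ(Δx − vΔt) = 1.9727 × (3960 m − 0.862×(2.998×10^8 m/s)×10.0×10^-6 s)
= 1.9727 × (1375.7 m) = 2.71 km

Δx' ≈ 2.71 km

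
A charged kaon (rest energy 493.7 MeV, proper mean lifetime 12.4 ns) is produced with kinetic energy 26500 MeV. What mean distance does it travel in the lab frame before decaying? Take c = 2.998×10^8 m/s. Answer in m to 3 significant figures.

γ = 1 + K/(m₀c²) = 1 + 26500/493.7 = 54.676
β = √(1 − 1/γ²) = 0.99983
Dilated lifetime: γτ₀ = 54.676 × 12.4 ns = 677.99 ns
d = βc·γτ₀ = 0.99983 × (2.998×10^8 m/s) × 6.7799×10^-7 s = 203 m

d ≈ 203 m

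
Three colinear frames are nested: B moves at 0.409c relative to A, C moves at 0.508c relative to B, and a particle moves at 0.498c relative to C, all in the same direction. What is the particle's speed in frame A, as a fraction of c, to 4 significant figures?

Compose boost 2: (0.508 + 0.409)/(1 + 0.508×0.409) = 0.9170/1.20777 = 0.759249
Compose boost 3: (0.498 + 0.759249)/(1 + 0.498×0.759249) = 1.25725/1.37811 = 0.9123

u ≈ 0.9123c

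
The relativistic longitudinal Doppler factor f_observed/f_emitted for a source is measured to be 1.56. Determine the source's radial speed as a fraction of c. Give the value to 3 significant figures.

f_obs/f_src = √((1+β)/(1−β)) = 1.56  ⇒  (1+β)/(1−β) = 2.4336
β = |1 − D²|/(1 + D²) = |1 − 2.4336|/(1 + 2.4336) = 0.418

β ≈ 0.418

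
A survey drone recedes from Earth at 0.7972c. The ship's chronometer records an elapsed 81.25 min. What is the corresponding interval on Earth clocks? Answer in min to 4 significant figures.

Δt ≈ 134.6 min

γ = 1/√(1 − 0.7972²) = 1.65641
Time dilation: Δt = γτ₀ = 1.65641 × 81.25 min = 134.6 min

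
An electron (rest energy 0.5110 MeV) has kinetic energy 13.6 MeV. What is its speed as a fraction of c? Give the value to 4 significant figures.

γ = 1 + K/(m₀c²) = 1 + 13.6/0.5110 = 27.6145
β = √(1 − 1/γ²) = 0.9993

β ≈ 0.9993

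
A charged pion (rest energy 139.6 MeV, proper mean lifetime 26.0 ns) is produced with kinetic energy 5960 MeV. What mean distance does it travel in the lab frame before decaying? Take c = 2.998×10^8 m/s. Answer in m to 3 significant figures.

d ≈ 340 m

γ = 1 + K/(m₀c²) = 1 + 5960/139.6 = 43.693
β = √(1 − 1/γ²) = 0.99974
Dilated lifetime: γτ₀ = 43.693 × 26.0 ns = 1136.0 ns
d = βc·γτ₀ = 0.99974 × (2.998×10^8 m/s) × 1.1360×10^-6 s = 340 m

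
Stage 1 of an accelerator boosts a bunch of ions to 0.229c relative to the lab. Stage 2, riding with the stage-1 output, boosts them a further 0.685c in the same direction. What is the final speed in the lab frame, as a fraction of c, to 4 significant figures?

u ≈ 0.7901c

Compose boost 2: (0.685 + 0.229)/(1 + 0.685×0.229) = 0.9140/1.15687 = 0.7901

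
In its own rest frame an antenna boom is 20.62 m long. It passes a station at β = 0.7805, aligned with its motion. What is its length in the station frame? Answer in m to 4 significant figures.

γ = 1/√(1 − 0.7805²) = 1.59960
Length contraction: L = L₀/γ = 20.62/1.59960 = 12.89 m

L ≈ 12.89 m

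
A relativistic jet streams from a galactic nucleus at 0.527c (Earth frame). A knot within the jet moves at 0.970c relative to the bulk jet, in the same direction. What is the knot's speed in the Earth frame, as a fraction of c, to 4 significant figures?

u ≈ 0.9906c

Relativistic velocity addition: u = (u' + v)/(1 + u'v/c²)
= (0.970 + 0.527)/(1 + 0.970×0.527) = 1.497/1.51119 = 0.9906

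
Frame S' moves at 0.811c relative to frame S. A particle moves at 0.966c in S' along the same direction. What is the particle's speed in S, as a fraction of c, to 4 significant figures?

u ≈ 0.9964c

Relativistic velocity addition: u = (u' + v)/(1 + u'v/c²)
= (0.966 + 0.811)/(1 + 0.966×0.811) = 1.777/1.78343 = 0.9964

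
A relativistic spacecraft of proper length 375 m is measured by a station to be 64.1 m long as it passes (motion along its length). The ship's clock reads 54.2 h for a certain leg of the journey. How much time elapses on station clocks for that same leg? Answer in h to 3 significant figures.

Length contraction ⇒ γ = L₀/L = 375/64.1 = 5.8502
Time dilation: Δt = γτ₀ = 5.8502 × 54.2 h = 317 h

Δt ≈ 317 h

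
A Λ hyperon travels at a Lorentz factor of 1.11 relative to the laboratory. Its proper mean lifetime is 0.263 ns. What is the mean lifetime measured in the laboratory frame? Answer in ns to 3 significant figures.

Δt ≈ 0.292 ns

γ = 1.11 (given)
Time dilation: Δt = γτ₀ = 1.11 × 0.263 ns = 0.292 ns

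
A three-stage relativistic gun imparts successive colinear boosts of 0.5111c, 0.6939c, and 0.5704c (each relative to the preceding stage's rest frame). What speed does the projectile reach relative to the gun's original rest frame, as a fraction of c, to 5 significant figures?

Compose boost 2: (0.6939 + 0.5111)/(1 + 0.6939×0.5111) = 1.2050/1.354652 = 0.8895272
Compose boost 3: (0.5704 + 0.8895272)/(1 + 0.5704×0.8895272) = 1.459927/1.507386 = 0.96852

u ≈ 0.96852c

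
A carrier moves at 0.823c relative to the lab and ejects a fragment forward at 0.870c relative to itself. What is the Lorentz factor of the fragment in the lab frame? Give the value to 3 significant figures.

u_lab = (0.870 + 0.823)/(1 + 0.870×0.823) = 1.693/1.71601 = 0.986591
γ = 1/√(1 − 0.986591²) = 6.13

γ ≈ 6.13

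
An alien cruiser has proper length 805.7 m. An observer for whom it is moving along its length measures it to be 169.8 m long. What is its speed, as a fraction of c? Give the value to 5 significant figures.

γ = L₀/L = 805.7/169.8 = 4.744994
β = √(1 − 1/γ²) = 0.97754

β ≈ 0.97754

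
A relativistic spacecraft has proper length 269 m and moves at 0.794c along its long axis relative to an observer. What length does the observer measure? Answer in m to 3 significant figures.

γ = 1/√(1 − 0.794²) = 1.6450
Length contraction: L = L₀/γ = 269/1.6450 = 164 m

L ≈ 164 m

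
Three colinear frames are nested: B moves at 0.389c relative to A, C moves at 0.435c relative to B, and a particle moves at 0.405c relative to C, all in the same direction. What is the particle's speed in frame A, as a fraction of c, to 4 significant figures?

Compose boost 2: (0.435 + 0.389)/(1 + 0.435×0.389) = 0.8240/1.16921 = 0.704746
Compose boost 3: (0.405 + 0.704746)/(1 + 0.405×0.704746) = 1.10975/1.28542 = 0.8633

u ≈ 0.8633c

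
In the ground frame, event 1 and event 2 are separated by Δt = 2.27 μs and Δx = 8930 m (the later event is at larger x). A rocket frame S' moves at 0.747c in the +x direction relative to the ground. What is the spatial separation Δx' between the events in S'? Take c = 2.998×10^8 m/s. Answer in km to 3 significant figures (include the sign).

γ = 1/√(1 − 0.747²) = 1.5042
Δx' = γ(Δx − vΔt) = 1.5042 × (8930 m − 0.747×(2.998×10^8 m/s)×2.27×10^-6 s)
= 1.5042 × (8421.6 m) = 12.7 km

Δx' ≈ 12.7 km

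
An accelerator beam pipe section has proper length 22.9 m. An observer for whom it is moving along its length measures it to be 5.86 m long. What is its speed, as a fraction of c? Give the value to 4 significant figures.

γ = L₀/L = 22.9/5.86 = 3.90785
β = √(1 − 1/γ²) = 0.9667

β ≈ 0.9667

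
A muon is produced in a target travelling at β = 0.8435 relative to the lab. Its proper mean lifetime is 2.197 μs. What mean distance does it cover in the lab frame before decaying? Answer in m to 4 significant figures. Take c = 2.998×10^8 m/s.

d ≈ 1034 m

γ = 1/√(1 − 0.8435²) = 1.86175
Dilated lifetime: Δt = γτ₀ = 1.86175 × 2.197 μs = 4.09026 μs
d = vΔt = 0.8435c × 4.09026 μs = 2.52881×10^8 m/s × 4.09026×10^-6 s = 1034 m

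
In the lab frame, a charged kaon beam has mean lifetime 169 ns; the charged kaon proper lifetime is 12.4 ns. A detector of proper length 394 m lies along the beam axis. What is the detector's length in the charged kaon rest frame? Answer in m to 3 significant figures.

L ≈ 28.9 m

Time dilation ⇒ γ = Δt/τ₀ = 169/12.4 = 13.629
Length contraction: L = L₀/γ = 394/13.629 = 28.9 m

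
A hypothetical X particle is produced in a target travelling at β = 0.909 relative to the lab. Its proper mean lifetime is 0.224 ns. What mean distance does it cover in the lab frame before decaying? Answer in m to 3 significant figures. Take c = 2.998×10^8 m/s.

γ = 1/√(1 − 0.909²) = 2.3993
Dilated lifetime: Δt = γτ₀ = 2.3993 × 0.224 ns = 0.53743 ns
d = vΔt = 0.909c × 0.53743 ns = 2.7252×10^8 m/s × 5.3743×10^-10 s = 0.146 m

d ≈ 0.146 m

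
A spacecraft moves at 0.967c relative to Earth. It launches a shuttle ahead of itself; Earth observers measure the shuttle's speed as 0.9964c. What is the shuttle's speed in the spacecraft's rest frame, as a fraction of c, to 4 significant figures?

Inverse velocity addition: u' = (u − v)/(1 − uv/c²)
= (0.9964 − 0.967)/(1 − 0.9964×0.967) = 0.02940/0.0364812 = 0.8059

u' ≈ 0.8059c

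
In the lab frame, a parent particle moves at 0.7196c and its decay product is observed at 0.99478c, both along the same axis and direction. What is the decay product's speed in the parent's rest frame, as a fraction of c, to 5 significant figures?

Inverse velocity addition: u' = (u − v)/(1 − uv/c²)
= (0.99478 − 0.7196)/(1 − 0.99478×0.7196) = 0.27518/0.2841563 = 0.96841

u' ≈ 0.96841c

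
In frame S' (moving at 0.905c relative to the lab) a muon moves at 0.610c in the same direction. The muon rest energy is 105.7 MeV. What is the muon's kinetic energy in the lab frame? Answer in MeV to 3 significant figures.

K ≈ 381 MeV

u_lab = (0.610 + 0.905)/(1 + 0.610×0.905) = 0.976128
γ = 1/√(1 − 0.976128²) = 4.6042
K = (γ − 1)m₀c² = (4.6042 − 1) × 105.7 = 3.6042 × 105.7 = 381 MeV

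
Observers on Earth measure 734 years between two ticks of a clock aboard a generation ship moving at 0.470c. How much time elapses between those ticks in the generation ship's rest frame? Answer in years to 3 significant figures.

τ₀ ≈ 648 years

γ = 1/√(1 − 0.470²) = 1.1329
Proper time: τ₀ = Δt/γ = 734/1.1329 = 648 years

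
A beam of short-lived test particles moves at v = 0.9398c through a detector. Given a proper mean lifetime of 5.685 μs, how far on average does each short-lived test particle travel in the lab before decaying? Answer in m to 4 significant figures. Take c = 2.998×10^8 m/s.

d ≈ 4687 m

γ = 1/√(1 − 0.9398²) = 2.92633
Dilated lifetime: Δt = γτ₀ = 2.92633 × 5.685 μs = 16.6362 μs
d = vΔt = 0.9398c × 16.6362 μs = 2.81752×10^8 m/s × 1.66362×10^-5 s = 4687 m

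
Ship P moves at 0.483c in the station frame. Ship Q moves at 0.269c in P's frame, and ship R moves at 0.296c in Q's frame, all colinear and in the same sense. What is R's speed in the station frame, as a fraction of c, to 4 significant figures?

u ≈ 0.8033c

Compose boost 2: (0.269 + 0.483)/(1 + 0.269×0.483) = 0.7520/1.12993 = 0.665530
Compose boost 3: (0.296 + 0.665530)/(1 + 0.296×0.665530) = 0.961530/1.19700 = 0.8033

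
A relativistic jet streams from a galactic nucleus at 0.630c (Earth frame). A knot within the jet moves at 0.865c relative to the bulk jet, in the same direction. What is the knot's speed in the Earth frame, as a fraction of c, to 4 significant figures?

Relativistic velocity addition: u = (u' + v)/(1 + u'v/c²)
= (0.865 + 0.630)/(1 + 0.865×0.630) = 1.495/1.54495 = 0.9677

u ≈ 0.9677c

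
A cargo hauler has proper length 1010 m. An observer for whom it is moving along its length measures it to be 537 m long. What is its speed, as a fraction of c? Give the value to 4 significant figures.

γ = L₀/L = 1010/537 = 1.88082
β = √(1 − 1/γ²) = 0.8469

β ≈ 0.8469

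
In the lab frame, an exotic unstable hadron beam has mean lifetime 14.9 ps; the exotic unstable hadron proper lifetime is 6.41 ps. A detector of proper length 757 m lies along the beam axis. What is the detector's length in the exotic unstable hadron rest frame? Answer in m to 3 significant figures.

Time dilation ⇒ γ = Δt/τ₀ = 14.9/6.41 = 2.3245
Length contraction: L = L₀/γ = 757/2.3245 = 326 m

L ≈ 326 m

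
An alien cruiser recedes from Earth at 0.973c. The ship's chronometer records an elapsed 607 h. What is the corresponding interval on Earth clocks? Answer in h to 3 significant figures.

Δt ≈ 2630 h

γ = 1/√(1 − 0.973²) = 4.3327
Time dilation: Δt = γτ₀ = 4.3327 × 607 h = 2630 h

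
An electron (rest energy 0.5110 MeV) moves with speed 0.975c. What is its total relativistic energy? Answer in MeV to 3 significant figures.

γ = 1/√(1 − 0.975²) = 4.5004
E = γm₀c² = 4.5004 × 0.5110 MeV = 2.30 MeV

E ≈ 2.30 MeV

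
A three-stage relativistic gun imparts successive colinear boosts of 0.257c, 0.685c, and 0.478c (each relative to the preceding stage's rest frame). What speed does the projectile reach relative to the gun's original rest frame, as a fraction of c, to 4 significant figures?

Compose boost 2: (0.685 + 0.257)/(1 + 0.685×0.257) = 0.9420/1.17605 = 0.800990
Compose boost 3: (0.478 + 0.800990)/(1 + 0.478×0.800990) = 1.27899/1.38287 = 0.9249

u ≈ 0.9249c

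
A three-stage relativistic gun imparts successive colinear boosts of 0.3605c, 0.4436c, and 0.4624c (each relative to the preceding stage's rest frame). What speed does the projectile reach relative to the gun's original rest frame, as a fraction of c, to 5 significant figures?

Compose boost 2: (0.4436 + 0.3605)/(1 + 0.4436×0.3605) = 0.80410/1.159918 = 0.6932388
Compose boost 3: (0.4624 + 0.6932388)/(1 + 0.4624×0.6932388) = 1.155639/1.320554 = 0.87512

u ≈ 0.87512c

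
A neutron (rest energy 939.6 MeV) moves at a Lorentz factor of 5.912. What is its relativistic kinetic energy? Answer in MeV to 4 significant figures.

K ≈ 4615 MeV

γ = 5.912 (given)
K = (γ − 1)m₀c² = (5.912 − 1) × 939.6 MeV = 4.91200 × 939.6 MeV = 4615 MeV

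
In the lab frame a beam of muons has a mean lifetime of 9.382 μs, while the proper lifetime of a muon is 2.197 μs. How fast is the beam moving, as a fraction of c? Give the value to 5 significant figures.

γ = Δt/τ₀ = 9.382/2.197 = 4.270369
β = √(1 − 1/γ²) = √(1 − 1/4.270369²) = 0.97220

β ≈ 0.97220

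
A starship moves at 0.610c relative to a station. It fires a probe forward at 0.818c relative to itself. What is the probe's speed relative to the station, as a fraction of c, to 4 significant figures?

Relativistic velocity addition: u = (u' + v)/(1 + u'v/c²)
= (0.818 + 0.610)/(1 + 0.818×0.610) = 1.428/1.49898 = 0.9526

u ≈ 0.9526c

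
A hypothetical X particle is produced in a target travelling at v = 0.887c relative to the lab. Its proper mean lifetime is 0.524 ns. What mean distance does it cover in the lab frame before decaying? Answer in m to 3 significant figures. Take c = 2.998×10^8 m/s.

d ≈ 0.302 m

γ = 1/√(1 − 0.887²) = 2.1656
Dilated lifetime: Δt = γτ₀ = 2.1656 × 0.524 ns = 1.1348 ns
d = vΔt = 0.887c × 1.1348 ns = 2.6592×10^8 m/s × 1.1348×10^-9 s = 0.302 m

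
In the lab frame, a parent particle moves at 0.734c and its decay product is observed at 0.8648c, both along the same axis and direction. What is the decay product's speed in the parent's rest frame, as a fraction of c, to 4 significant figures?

u' ≈ 0.3581c

Inverse velocity addition: u' = (u − v)/(1 − uv/c²)
= (0.8648 − 0.734)/(1 − 0.8648×0.734) = 0.1308/0.365237 = 0.3581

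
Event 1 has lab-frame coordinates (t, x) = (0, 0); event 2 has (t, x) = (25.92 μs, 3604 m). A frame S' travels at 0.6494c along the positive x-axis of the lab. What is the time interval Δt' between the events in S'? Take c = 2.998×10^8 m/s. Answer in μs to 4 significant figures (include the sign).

Δt' ≈ 23.82 μs

γ = 1/√(1 − 0.6494²) = 1.31502
Δt' = γ(Δt − vΔx/c²) = 1.31502 × (25.92 μs − 0.6494×3604 m / (2.998×10^8 m/s))
= 1.31502 × (18.1133 μs) = 23.82 μs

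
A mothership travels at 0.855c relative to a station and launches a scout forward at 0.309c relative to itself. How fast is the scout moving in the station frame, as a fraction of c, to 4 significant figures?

u ≈ 0.9207c

Compose boost 2: (0.309 + 0.855)/(1 + 0.309×0.855) = 1.164/1.26419 = 0.9207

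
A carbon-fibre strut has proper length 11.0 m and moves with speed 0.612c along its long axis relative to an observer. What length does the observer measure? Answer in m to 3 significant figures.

γ = 1/√(1 − 0.612²) = 1.2644
Length contraction: L = L₀/γ = 11.0/1.2644 = 8.70 m

L ≈ 8.70 m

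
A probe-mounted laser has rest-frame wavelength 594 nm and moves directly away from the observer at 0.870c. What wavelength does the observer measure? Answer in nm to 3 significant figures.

Relativistic Doppler: λ_obs = λ_src √((1+β)/(1−β))
= 594 × √(1.8700/0.13000) = 594 × 3.7927 = 2250 nm

λ_obs ≈ 2250 nm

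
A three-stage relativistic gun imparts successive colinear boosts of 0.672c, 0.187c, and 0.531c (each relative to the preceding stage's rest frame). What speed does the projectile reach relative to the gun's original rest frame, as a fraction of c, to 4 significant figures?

u ≈ 0.9209c

Compose boost 2: (0.187 + 0.672)/(1 + 0.187×0.672) = 0.8590/1.12566 = 0.763105
Compose boost 3: (0.531 + 0.763105)/(1 + 0.531×0.763105) = 1.29411/1.40521 = 0.9209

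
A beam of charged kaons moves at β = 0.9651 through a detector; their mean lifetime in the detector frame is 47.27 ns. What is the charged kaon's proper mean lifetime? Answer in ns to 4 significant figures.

τ₀ ≈ 12.38 ns

γ = 1/√(1 − 0.9651²) = 3.81852
Proper time: τ₀ = Δt/γ = 47.27/3.81852 = 12.38 ns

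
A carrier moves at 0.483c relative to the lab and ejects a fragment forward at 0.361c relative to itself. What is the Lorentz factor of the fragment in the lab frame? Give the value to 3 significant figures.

γ ≈ 1.44

u_lab = (0.361 + 0.483)/(1 + 0.361×0.483) = 0.8440/1.17436 = 0.718687
γ = 1/√(1 − 0.718687²) = 1.44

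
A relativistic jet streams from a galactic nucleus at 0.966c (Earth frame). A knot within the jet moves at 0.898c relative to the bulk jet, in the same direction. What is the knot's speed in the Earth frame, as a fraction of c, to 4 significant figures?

Relativistic velocity addition: u = (u' + v)/(1 + u'v/c²)
= (0.898 + 0.966)/(1 + 0.898×0.966) = 1.864/1.86747 = 0.9981

u ≈ 0.9981c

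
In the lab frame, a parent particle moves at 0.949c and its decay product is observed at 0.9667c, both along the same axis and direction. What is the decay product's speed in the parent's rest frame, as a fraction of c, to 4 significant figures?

Inverse velocity addition: u' = (u − v)/(1 − uv/c²)
= (0.9667 − 0.949)/(1 − 0.9667×0.949) = 0.01770/0.0826017 = 0.2143

u' ≈ 0.2143c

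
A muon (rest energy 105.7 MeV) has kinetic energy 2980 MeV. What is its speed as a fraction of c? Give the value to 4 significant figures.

γ = 1 + K/(m₀c²) = 1 + 2980/105.7 = 29.1930
β = √(1 − 1/γ²) = 0.9994

β ≈ 0.9994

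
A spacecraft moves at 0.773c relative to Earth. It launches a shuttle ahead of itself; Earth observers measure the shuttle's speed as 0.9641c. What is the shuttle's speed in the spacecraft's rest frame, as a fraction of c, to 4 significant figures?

u' ≈ 0.7501c

Inverse velocity addition: u' = (u − v)/(1 − uv/c²)
= (0.9641 − 0.773)/(1 − 0.9641×0.773) = 0.1911/0.254751 = 0.7501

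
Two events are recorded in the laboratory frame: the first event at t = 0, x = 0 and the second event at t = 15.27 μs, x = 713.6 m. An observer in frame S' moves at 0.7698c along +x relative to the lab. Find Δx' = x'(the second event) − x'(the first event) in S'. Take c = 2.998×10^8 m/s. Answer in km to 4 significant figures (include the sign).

Δx' ≈ -4.403 km

γ = 1/√(1 − 0.7698²) = 1.56670
Δx' = γ(Δx − vΔt) = 1.56670 × (713.6 m − 0.7698×(2.998×10^8 m/s)×15.27×10^-6 s)
= 1.56670 × (-2810.50 m) = -4.403 km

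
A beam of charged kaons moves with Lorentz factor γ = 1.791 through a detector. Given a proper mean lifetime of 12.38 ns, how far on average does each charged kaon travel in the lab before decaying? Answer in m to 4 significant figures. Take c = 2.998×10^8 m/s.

d ≈ 5.515 m

β = √(1 − 1/γ²) = √(1 − 1/1.791²) = 0.829607
Dilated lifetime: Δt = γτ₀ = 1.791 × 12.38 ns = 22.1726 ns
d = vΔt = 0.829607c × 22.1726 ns = 2.48716×10^8 m/s × 2.21726×10^-8 s = 5.515 m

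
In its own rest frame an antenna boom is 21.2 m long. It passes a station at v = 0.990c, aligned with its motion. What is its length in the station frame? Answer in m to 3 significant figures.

L ≈ 2.99 m

γ = 1/√(1 − 0.990²) = 7.0888
Length contraction: L = L₀/γ = 21.2/7.0888 = 2.99 m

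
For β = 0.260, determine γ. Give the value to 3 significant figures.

γ = 1/√(1 − β²) = 1/√(1 − 0.260²) = 1/√(0.93240) = 1.04

γ ≈ 1.04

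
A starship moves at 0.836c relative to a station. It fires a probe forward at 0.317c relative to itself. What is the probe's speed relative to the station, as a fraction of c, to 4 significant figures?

u ≈ 0.9115c

Relativistic velocity addition: u = (u' + v)/(1 + u'v/c²)
= (0.317 + 0.836)/(1 + 0.317×0.836) = 1.153/1.26501 = 0.9115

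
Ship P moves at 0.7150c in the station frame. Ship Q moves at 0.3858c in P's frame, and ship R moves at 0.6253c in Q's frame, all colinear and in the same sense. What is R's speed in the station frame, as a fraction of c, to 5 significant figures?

Compose boost 2: (0.3858 + 0.7150)/(1 + 0.3858×0.7150) = 1.1008/1.275847 = 0.8627994
Compose boost 3: (0.6253 + 0.8627994)/(1 + 0.6253×0.8627994) = 1.488099/1.539508 = 0.96661

u ≈ 0.96661c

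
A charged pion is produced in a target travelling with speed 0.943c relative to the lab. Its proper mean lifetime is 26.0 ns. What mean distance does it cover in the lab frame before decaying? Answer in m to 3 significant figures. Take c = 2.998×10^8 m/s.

d ≈ 22.1 m

γ = 1/√(1 − 0.943²) = 3.0049
Dilated lifetime: Δt = γτ₀ = 3.0049 × 26.0 ns = 78.127 ns
d = vΔt = 0.943c × 78.127 ns = 2.8271×10^8 m/s × 7.8127×10^-8 s = 22.1 m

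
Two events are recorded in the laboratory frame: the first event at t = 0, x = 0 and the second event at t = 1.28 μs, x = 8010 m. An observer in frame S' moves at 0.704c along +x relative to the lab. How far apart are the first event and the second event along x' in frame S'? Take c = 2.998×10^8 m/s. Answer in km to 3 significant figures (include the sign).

Δx' ≈ 10.9 km

γ = 1/√(1 − 0.704²) = 1.4081
Δx' = γ(Δx − vΔt) = 1.4081 × (8010 m − 0.704×(2.998×10^8 m/s)×1.28×10^-6 s)
= 1.4081 × (7739.8 m) = 10.9 km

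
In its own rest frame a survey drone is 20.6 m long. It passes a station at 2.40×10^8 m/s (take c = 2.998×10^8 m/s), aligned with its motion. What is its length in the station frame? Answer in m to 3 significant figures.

L ≈ 12.3 m

β = v/c = 2.40×10^8 / 2.998×10^8 = 0.80053
γ = 1/√(1 − 0.80053²) = 1.6686
Length contraction: L = L₀/γ = 20.6/1.6686 = 12.3 m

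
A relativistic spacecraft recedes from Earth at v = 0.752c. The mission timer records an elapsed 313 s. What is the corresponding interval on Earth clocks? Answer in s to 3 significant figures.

γ = 1/√(1 − 0.752²) = 1.5171
Time dilation: Δt = γτ₀ = 1.5171 × 313 s = 475 s

Δt ≈ 475 s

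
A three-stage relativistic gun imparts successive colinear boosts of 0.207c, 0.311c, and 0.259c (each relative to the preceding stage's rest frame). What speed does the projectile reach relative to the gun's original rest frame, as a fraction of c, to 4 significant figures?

Compose boost 2: (0.311 + 0.207)/(1 + 0.311×0.207) = 0.5180/1.06438 = 0.486670
Compose boost 3: (0.259 + 0.486670)/(1 + 0.259×0.486670) = 0.745670/1.12605 = 0.6622

u ≈ 0.6622c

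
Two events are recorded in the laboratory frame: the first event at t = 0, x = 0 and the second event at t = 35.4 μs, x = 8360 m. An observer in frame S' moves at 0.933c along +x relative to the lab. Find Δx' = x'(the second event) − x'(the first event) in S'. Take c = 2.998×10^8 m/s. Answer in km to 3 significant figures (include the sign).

Δx' ≈ -4.28 km

γ = 1/√(1 − 0.933²) = 2.7787
Δx' = γ(Δx − vΔt) = 2.7787 × (8360 m − 0.933×(2.998×10^8 m/s)×35.4×10^-6 s)
= 2.7787 × (-1541.9 m) = -4.28 km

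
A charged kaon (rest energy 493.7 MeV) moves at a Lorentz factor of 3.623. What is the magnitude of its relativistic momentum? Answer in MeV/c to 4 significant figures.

p ≈ 1719 MeV/c

β = √(1 − 1/γ²) = √(1 − 1/3.623²) = 0.961154
p = γβm₀c = 3.623 × 0.961154 × 493.7 MeV/c = 1719 MeV/c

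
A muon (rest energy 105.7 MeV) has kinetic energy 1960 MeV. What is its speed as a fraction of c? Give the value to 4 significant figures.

γ = 1 + K/(m₀c²) = 1 + 1960/105.7 = 19.5430
β = √(1 − 1/γ²) = 0.9987

β ≈ 0.9987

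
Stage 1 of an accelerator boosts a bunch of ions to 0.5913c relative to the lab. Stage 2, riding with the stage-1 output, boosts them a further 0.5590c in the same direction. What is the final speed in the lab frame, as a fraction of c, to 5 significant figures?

Compose boost 2: (0.5590 + 0.5913)/(1 + 0.5590×0.5913) = 1.1503/1.330537 = 0.86454

u ≈ 0.86454c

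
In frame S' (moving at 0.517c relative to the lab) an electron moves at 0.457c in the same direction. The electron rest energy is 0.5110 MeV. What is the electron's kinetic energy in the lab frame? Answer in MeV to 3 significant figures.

K ≈ 0.319 MeV

u_lab = (0.457 + 0.517)/(1 + 0.457×0.517) = 0.787854
γ = 1/√(1 − 0.787854²) = 1.6237
K = (γ − 1)m₀c² = (1.6237 − 1) × 0.5110 = 0.62374 × 0.5110 = 0.319 MeV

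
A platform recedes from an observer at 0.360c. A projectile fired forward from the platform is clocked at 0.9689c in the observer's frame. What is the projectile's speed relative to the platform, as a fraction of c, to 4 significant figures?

u' ≈ 0.9350c

Inverse velocity addition: u' = (u − v)/(1 − uv/c²)
= (0.9689 − 0.360)/(1 − 0.9689×0.360) = 0.6089/0.651196 = 0.9350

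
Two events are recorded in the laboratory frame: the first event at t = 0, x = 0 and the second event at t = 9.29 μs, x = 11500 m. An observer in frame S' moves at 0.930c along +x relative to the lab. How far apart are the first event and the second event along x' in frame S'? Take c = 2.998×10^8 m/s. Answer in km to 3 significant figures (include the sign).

γ = 1/√(1 − 0.930²) = 2.7206
Δx' = γ(Δx − vΔt) = 2.7206 × (11500 m − 0.930×(2.998×10^8 m/s)×9.29×10^-6 s)
= 2.7206 × (8909.8 m) = 24.2 km

Δx' ≈ 24.2 km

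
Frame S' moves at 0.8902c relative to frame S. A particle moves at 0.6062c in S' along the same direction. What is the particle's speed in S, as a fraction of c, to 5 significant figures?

Relativistic velocity addition: u = (u' + v)/(1 + u'v/c²)
= (0.6062 + 0.8902)/(1 + 0.6062×0.8902) = 1.4964/1.539639 = 0.97192

u ≈ 0.97192c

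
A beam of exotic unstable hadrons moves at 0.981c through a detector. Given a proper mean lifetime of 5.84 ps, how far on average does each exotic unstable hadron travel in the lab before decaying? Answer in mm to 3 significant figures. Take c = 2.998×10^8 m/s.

γ = 1/√(1 − 0.981²) = 5.1544
Dilated lifetime: Δt = γτ₀ = 5.1544 × 5.84 ps = 30.102 ps
d = vΔt = 0.981c × 30.102 ps = 2.9410×10^8 m/s × 3.0102×10^-11 s = 8.85 mm

d ≈ 8.85 mm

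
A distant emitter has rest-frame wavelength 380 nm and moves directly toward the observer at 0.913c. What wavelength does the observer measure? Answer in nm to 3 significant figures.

Relativistic Doppler: λ_obs = λ_src √((1−β)/(1+β))
= 380 × √(0.087000/1.9130) = 380 × 0.21326 = 81.0 nm

λ_obs ≈ 81.0 nm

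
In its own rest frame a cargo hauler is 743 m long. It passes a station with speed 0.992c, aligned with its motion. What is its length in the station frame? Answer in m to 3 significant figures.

L ≈ 93.8 m

γ = 1/√(1 − 0.992²) = 7.9216
Length contraction: L = L₀/γ = 743/7.9216 = 93.8 m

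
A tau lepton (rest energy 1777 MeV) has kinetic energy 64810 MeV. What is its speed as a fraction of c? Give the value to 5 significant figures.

β ≈ 0.99964

γ = 1 + K/(m₀c²) = 1 + 64810/1777 = 37.47158
β = √(1 − 1/γ²) = 0.99964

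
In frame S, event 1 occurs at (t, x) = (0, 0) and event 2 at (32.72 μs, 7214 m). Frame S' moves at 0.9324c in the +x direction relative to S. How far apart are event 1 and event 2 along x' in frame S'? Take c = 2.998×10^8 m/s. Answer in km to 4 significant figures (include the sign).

γ = 1/√(1 − 0.9324²) = 2.76680
Δx' = γ(Δx − vΔt) = 2.76680 × (7214 m − 0.9324×(2.998×10^8 m/s)×32.72×10^-6 s)
= 2.76680 × (-1932.34 m) = -5.346 km

Δx' ≈ -5.346 km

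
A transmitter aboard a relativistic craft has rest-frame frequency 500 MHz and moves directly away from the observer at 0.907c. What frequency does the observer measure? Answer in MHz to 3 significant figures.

f_obs ≈ 110 MHz

Relativistic Doppler: f_obs = f_src √((1−β)/(1+β))
= 500 × √(0.093000/1.9070) = 500 × 0.22083 = 110 MHz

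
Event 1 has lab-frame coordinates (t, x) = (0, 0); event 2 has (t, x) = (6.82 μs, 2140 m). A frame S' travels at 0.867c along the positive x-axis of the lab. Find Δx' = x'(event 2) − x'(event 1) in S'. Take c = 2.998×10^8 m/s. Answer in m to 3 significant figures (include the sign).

Δx' ≈ 737 m

γ = 1/√(1 − 0.867²) = 2.0068
Δx' = γ(Δx − vΔt) = 2.0068 × (2140 m − 0.867×(2.998×10^8 m/s)×6.82×10^-6 s)
= 2.0068 × (367.30 m) = 737 m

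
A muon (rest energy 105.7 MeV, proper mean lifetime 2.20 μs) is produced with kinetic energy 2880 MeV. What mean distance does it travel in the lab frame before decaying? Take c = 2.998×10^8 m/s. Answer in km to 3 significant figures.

d ≈ 18.6 km

γ = 1 + K/(m₀c²) = 1 + 2880/105.7 = 28.247
β = √(1 − 1/γ²) = 0.99937
Dilated lifetime: γτ₀ = 28.247 × 2.20 μs = 62.143 μs
d = βc·γτ₀ = 0.99937 × (2.998×10^8 m/s) × 6.2143×10^-5 s = 18.6 km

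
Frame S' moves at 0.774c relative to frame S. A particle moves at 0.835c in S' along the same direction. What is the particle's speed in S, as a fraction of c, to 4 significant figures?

u ≈ 0.9773c

Relativistic velocity addition: u = (u' + v)/(1 + u'v/c²)
= (0.835 + 0.774)/(1 + 0.835×0.774) = 1.609/1.64629 = 0.9773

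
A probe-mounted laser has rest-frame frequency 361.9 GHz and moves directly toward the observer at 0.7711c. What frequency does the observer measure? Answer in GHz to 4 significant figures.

Relativistic Doppler: f_obs = f_src √((1+β)/(1−β))
= 361.9 × √(1.77110/0.228900) = 361.9 × 2.78163 = 1007 GHz

f_obs ≈ 1007 GHz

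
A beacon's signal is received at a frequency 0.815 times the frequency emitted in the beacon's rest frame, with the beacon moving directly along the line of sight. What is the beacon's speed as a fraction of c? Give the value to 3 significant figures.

f_obs/f_src = √((1−β)/(1+β)) = 0.815  ⇒  (1−β)/(1+β) = 0.66422
β = |1 − D²|/(1 + D²) = |1 − 0.66422|/(1 + 0.66422) = 0.202

β ≈ 0.202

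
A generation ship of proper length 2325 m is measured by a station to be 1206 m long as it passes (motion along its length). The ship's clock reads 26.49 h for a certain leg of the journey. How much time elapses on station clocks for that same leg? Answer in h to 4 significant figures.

Length contraction ⇒ γ = L₀/L = 2325/1206 = 1.92786
Time dilation: Δt = γτ₀ = 1.92786 × 26.49 h = 51.07 h

Δt ≈ 51.07 h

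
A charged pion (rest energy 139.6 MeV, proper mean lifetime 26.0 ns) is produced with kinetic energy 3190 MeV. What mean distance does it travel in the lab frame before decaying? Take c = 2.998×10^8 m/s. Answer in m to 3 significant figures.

γ = 1 + K/(m₀c²) = 1 + 3190/139.6 = 23.851
β = √(1 − 1/γ²) = 0.99912
Dilated lifetime: γτ₀ = 23.851 × 26.0 ns = 620.13 ns
d = βc·γτ₀ = 0.99912 × (2.998×10^8 m/s) × 6.2013×10^-7 s = 186 m

d ≈ 186 m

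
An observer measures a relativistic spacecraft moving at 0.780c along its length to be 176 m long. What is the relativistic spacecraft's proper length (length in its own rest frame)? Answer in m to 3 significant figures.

L₀ ≈ 281 m

γ = 1/√(1 − 0.780²) = 1.5980
L₀ = γL = 1.5980 × 176 = 281 m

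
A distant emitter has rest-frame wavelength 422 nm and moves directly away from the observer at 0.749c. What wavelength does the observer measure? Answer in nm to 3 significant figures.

Relativistic Doppler: λ_obs = λ_src √((1+β)/(1−β))
= 422 × √(1.7490/0.25100) = 422 × 2.6397 = 1110 nm

λ_obs ≈ 1110 nm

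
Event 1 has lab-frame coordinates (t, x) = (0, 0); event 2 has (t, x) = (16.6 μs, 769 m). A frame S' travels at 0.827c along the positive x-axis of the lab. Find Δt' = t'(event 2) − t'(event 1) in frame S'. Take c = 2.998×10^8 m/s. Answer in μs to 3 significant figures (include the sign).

Δt' ≈ 25.8 μs

γ = 1/√(1 − 0.827²) = 1.7787
Δt' = γ(Δt − vΔx/c²) = 1.7787 × (16.6 μs − 0.827×769 m / (2.998×10^8 m/s))
= 1.7787 × (14.479 μs) = 25.8 μs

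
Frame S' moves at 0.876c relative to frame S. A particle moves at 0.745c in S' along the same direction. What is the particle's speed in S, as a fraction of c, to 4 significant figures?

u ≈ 0.9809c

Relativistic velocity addition: u = (u' + v)/(1 + u'v/c²)
= (0.745 + 0.876)/(1 + 0.745×0.876) = 1.621/1.65262 = 0.9809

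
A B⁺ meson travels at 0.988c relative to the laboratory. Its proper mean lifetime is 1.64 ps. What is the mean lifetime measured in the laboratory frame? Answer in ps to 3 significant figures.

γ = 1/√(1 − 0.988²) = 6.4744
Time dilation: Δt = γτ₀ = 6.4744 × 1.64 ps = 10.6 ps

Δt ≈ 10.6 ps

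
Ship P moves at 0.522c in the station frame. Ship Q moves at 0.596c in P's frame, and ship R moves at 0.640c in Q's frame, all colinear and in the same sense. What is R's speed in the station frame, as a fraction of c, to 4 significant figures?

Compose boost 2: (0.596 + 0.522)/(1 + 0.596×0.522) = 1.118/1.31111 = 0.852711
Compose boost 3: (0.640 + 0.852711)/(1 + 0.640×0.852711) = 1.49271/1.54574 = 0.9657

u ≈ 0.9657c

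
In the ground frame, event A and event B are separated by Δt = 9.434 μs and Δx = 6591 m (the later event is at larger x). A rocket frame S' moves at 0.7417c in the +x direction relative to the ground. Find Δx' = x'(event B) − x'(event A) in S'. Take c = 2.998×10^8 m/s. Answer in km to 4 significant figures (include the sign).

γ = 1/√(1 − 0.7417²) = 1.49091
Δx' = γ(Δx − vΔt) = 1.49091 × (6591 m − 0.7417×(2.998×10^8 m/s)×9.434×10^-6 s)
= 1.49091 × (4493.24 m) = 6.699 km

Δx' ≈ 6.699 km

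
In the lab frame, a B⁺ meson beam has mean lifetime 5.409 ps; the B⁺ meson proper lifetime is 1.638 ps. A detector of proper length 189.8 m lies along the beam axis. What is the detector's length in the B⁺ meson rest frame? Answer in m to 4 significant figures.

Time dilation ⇒ γ = Δt/τ₀ = 5.409/1.638 = 3.30220
Length contraction: L = L₀/γ = 189.8/3.30220 = 57.48 m

L ≈ 57.48 m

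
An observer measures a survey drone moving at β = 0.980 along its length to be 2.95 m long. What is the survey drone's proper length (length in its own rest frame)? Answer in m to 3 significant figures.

L₀ ≈ 14.8 m

γ = 1/√(1 − 0.980²) = 5.0252
L₀ = γL = 5.0252 × 2.95 = 14.8 m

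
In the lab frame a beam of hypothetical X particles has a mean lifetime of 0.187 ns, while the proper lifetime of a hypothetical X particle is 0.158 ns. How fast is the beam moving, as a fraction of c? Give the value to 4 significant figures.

γ = Δt/τ₀ = 0.187/0.158 = 1.18354
β = √(1 − 1/γ²) = √(1 − 1/1.18354²) = 0.5349

β ≈ 0.5349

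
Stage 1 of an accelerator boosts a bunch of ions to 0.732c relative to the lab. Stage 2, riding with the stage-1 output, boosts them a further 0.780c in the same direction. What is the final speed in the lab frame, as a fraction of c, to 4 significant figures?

u ≈ 0.9625c

Compose boost 2: (0.780 + 0.732)/(1 + 0.780×0.732) = 1.512/1.57096 = 0.9625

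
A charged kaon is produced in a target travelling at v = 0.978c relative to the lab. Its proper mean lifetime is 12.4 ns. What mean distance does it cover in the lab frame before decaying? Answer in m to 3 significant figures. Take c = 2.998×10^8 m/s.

γ = 1/√(1 − 0.978²) = 4.7938
Dilated lifetime: Δt = γτ₀ = 4.7938 × 12.4 ns = 59.443 ns
d = vΔt = 0.978c × 59.443 ns = 2.9320×10^8 m/s × 5.9443×10^-8 s = 17.4 m

d ≈ 17.4 m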